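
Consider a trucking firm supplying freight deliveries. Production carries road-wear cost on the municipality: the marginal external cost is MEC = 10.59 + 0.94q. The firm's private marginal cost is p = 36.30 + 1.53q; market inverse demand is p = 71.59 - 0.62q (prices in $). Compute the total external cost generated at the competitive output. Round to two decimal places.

Market equilibrium (private): 36.30 + 1.53q = 71.59 - 0.62q → q_m = 16.4140.
Total external cost = ∫₀^{q_m} (10.59 + 0.94q) dq = 10.59×16.4140 + ½×0.94×16.4140² = 300.4514.

$300.45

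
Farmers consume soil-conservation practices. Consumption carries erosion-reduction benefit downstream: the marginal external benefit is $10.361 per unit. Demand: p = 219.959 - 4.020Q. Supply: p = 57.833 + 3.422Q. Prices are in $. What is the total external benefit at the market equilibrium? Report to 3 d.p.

Market equilibrium (private): 57.833 + 3.422Q = 219.959 - 4.020Q → Q_m = 21.7853.
Total external benefit = MEB × Q_m = 10.361 × 21.7853 = 225.7175.

$225.717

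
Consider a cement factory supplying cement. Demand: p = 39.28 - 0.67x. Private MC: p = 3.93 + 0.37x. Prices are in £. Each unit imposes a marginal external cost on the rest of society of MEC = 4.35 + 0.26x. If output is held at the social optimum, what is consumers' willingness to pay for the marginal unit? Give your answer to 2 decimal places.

P = £23.30

Social marginal cost = private MC + MEC = 8.28 + 0.63x.
Set SMC = demand: 8.28 + 0.63x = 39.28 - 0.67x → x* = 23.8462.
Consumer price on the demand curve at x*: 39.28 − 0.67×23.8462 = 23.3030.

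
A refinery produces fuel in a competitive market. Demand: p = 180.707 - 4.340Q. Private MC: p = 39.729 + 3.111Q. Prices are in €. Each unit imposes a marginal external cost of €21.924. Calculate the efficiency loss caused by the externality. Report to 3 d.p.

DWL = €32.255

Market equilibrium (private): 39.729 + 3.111Q = 180.707 - 4.340Q → Q_m = 18.9207.
Social marginal cost = private MC + MEC = 61.653 + 3.111Q.
Set SMC = demand: 61.653 + 3.111Q = 180.707 - 4.340Q → Q* = 15.9783.
The loss is the area between SMC and demand from Q* to Q_m; with linear curves that's a triangle of height MEC(Q_m).
DWL = ½ × 2.9424 × 21.9240 = 32.2546.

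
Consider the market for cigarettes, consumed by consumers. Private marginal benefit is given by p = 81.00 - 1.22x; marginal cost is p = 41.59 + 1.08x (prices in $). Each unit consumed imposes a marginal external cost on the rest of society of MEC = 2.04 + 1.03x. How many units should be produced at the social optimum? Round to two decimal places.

x* = 11.22

Social marginal benefit = demand − MEC = 78.96 - 2.25x.
Set SMB = MC: 78.96 - 2.25x = 41.59 + 1.08x → x* = 11.2222.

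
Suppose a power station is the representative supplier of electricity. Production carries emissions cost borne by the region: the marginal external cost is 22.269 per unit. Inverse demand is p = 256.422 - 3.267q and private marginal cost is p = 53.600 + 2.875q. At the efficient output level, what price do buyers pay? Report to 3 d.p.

Social marginal cost = private MC + MEC = 75.869 + 2.875q.
Set SMC = demand: 75.869 + 2.875q = 256.422 - 3.267q → q* = 29.3965.
Consumer price on the demand curve at q*: 256.422 − 3.267×29.3965 = 160.3836.

P = 160.384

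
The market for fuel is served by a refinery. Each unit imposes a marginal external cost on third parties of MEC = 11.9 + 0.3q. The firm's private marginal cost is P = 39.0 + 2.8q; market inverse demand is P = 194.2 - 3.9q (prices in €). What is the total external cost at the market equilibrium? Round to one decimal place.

€356.1

Market equilibrium (private): 39.0 + 2.8q = 194.2 - 3.9q → q_m = 23.1642.
Total external cost = ∫₀^{q_m} (11.9 + 0.3q) dq = 11.9×23.1642 + ½×0.3×23.1642² = 356.1410.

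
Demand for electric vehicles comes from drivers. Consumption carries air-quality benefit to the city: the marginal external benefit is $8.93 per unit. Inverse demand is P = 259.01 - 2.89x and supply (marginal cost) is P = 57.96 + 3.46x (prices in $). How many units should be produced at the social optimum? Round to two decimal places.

x* = 33.07

Social marginal benefit = demand + MEB = 267.94 - 2.89x.
Set SMB = MC: 267.94 - 2.89x = 57.96 + 3.46x → x* = 33.0677.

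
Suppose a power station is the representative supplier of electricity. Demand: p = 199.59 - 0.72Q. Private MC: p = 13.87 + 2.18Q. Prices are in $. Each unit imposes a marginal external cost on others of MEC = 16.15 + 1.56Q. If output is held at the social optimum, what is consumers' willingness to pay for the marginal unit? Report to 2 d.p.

Social marginal cost = private MC + MEC = 30.02 + 3.74Q.
Set SMC = demand: 30.02 + 3.74Q = 199.59 - 0.72Q → Q* = 38.0202.
Consumer price on the demand curve at Q*: 199.59 − 0.72×38.0202 = 172.2155.

P = $172.22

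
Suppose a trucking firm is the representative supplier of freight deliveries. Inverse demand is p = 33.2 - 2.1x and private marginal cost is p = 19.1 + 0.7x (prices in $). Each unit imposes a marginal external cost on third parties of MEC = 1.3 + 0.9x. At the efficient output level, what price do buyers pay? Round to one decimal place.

Social marginal cost = private MC + MEC = 20.4 + 1.6x.
Set SMC = demand: 20.4 + 1.6x = 33.2 - 2.1x → x* = 3.4595.
Consumer price on the demand curve at x*: 33.2 − 2.1×3.4595 = 25.9351.

P = $25.9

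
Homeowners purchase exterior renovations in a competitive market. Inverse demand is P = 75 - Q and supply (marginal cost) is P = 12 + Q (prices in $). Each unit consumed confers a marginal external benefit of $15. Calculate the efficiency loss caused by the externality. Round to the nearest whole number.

DWL = $56

Market equilibrium (private): 12 + Q = 75 - Q → Q_m = 31.5000.
Social marginal benefit = demand + MEB = 90 - Q.
Set SMB = MC: 90 - Q = 12 + Q → Q* = 39.0000.
The loss is the area between SMB and MC from Q* to Q_m; with linear curves that's a triangle of height MEB(Q_m).
DWL = ½ × 7.5000 × 15.0000 = 56.2500.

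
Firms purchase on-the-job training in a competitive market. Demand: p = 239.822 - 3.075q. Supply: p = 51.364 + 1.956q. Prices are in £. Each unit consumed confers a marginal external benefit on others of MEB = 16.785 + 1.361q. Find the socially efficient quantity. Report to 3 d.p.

q* = 55.925

Social marginal benefit = demand + MEB = 256.607 - 1.714q.
Set SMB = MC: 256.607 - 1.714q = 51.364 + 1.956q → q* = 55.9245.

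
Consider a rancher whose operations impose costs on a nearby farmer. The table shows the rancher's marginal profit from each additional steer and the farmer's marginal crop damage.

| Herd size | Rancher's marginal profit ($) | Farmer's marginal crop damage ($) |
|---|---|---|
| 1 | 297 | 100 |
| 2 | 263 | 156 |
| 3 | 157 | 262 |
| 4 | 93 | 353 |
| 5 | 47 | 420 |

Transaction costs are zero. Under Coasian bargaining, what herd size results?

Bargaining reaches the level where marginal profit last exceeds marginal crop damage.
That holds through level 2 (263 ≥ 156) but not at 3 (157 < 262).

2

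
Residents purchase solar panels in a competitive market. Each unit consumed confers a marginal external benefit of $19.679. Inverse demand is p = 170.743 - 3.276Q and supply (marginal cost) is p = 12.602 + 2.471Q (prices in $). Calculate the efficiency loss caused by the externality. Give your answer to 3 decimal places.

Market equilibrium (private): 12.602 + 2.471Q = 170.743 - 3.276Q → Q_m = 27.5171.
Social marginal benefit = demand + MEB = 190.422 - 3.276Q.
Set SMB = MC: 190.422 - 3.276Q = 12.602 + 2.471Q → Q* = 30.9414.
Between Q* and Q_m the wedge SMB − MC runs linearly from 0 to MEB(Q_m), so the loss is a triangle.
DWL = ½ × 3.4243 × 19.6790 = 33.6934.

DWL = $33.693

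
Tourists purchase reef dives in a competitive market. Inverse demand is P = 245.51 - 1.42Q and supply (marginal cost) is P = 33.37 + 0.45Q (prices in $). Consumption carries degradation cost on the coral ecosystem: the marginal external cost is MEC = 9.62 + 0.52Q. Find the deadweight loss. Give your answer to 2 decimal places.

DWL = $984.82

Market equilibrium (private): 33.37 + 0.45Q = 245.51 - 1.42Q → Q_m = 113.4439.
Social marginal benefit = demand − MEC = 235.89 - 1.94Q.
Set SMB = MC: 235.89 - 1.94Q = 33.37 + 0.45Q → Q* = 84.7364.
The welfare-loss triangle has base |Q_m − Q*| and height MEC(Q_m) (the vertical gap between SMB and MC is zero at Q* and MEC at Q_m).
DWL = ½ × 28.7075 × 68.6108 = 984.8223.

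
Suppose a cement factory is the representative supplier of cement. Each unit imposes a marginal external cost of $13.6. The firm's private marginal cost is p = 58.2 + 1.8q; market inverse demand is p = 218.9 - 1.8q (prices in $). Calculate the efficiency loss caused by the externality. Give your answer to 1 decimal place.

Market equilibrium (private): 58.2 + 1.8q = 218.9 - 1.8q → q_m = 44.6389.
Social marginal cost = private MC + MEC = 71.8 + 1.8q.
Set SMC = demand: 71.8 + 1.8q = 218.9 - 1.8q → q* = 40.8611.
Height of the DWL triangle at q_m is SMC(q_m) − demand(q_m) = MEC(q_m) = 13.6000.
DWL = ½ × 3.7778 × 13.6000 = 25.6890.

DWL = $25.7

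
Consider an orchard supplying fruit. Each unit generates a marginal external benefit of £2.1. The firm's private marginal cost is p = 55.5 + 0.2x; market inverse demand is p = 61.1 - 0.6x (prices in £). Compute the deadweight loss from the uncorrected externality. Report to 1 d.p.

Market equilibrium (private): 55.5 + 0.2x = 61.1 - 0.6x → x_m = 7.0000.
Social marginal cost = private MC − MEB = 53.4 + 0.2x.
Set SMC = demand: 53.4 + 0.2x = 61.1 - 0.6x → x* = 9.6250.
Between x* and x_m the wedge demand − SMC runs linearly from 0 to MEB(x_m), so the loss is a triangle.
DWL = ½ × 2.6250 × 2.1000 = 2.7563.

DWL = £2.8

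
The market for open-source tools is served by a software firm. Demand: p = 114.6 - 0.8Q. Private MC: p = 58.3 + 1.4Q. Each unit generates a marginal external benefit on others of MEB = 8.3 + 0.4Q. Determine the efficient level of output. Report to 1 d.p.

Social marginal cost = private MC − MEB = 50.0 + Q.
Set SMC = demand: 50.0 + Q = 114.6 - 0.8Q → Q* = 35.8889.

Q* = 35.9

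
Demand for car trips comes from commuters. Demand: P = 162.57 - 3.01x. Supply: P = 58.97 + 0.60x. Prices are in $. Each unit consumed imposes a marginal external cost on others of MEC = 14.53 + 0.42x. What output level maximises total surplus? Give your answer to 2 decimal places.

x* = 22.10

Social marginal benefit = demand − MEC = 148.04 - 3.43x.
Set SMB = MC: 148.04 - 3.43x = 58.97 + 0.60x → x* = 22.1017.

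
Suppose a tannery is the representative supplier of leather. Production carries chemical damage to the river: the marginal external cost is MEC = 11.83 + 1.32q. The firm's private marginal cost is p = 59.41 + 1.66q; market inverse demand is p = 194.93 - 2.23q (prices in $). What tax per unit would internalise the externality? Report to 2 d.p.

Social marginal cost = private MC + MEC = 71.24 + 2.98q.
Set SMC = demand: 71.24 + 2.98q = 194.93 - 2.23q → q* = 23.7409.
The Pigouvian tax equals MEC at q*: 11.83 + 1.32×23.7409 = 43.1680.

tax = $43.17 per unit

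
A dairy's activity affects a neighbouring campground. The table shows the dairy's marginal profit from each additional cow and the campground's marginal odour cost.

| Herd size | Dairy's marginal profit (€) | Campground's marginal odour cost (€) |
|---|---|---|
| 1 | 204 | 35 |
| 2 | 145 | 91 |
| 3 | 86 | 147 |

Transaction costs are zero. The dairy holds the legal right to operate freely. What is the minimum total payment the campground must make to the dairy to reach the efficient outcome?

€86

Left alone the dairy would choose level 3 (marginal profit stays positive).
Efficient level: k* = 2 (marginal profit ≥ marginal odour cost through 2).
The campground must at least cover the dairy's forgone profit from cutting 3→2: 86 = 86.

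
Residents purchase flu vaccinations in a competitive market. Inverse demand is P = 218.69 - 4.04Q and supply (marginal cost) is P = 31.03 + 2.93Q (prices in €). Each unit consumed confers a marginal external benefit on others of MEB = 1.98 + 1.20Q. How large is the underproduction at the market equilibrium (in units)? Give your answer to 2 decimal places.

5.94 units

Market equilibrium (private): 31.03 + 2.93Q = 218.69 - 4.04Q → Q_m = 26.9240.
Social marginal benefit = demand + MEB = 220.67 - 2.84Q.
Set SMB = MC: 220.67 - 2.84Q = 31.03 + 2.93Q → Q* = 32.8666.
Gap = |26.9240 − 32.8666| = 5.9426.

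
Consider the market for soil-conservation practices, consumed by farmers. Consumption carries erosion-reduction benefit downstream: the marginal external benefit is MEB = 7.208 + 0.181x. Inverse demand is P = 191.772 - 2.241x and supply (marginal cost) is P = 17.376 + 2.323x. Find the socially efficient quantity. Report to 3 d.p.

x* = 41.434

Social marginal benefit = demand + MEB = 198.980 - 2.060x.
Set SMB = MC: 198.980 - 2.060x = 17.376 + 2.323x → x* = 41.4337.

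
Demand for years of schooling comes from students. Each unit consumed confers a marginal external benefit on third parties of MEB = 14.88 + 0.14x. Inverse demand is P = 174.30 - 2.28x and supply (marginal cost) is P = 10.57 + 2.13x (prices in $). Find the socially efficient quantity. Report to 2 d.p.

Social marginal benefit = demand + MEB = 189.18 - 2.14x.
Set SMB = MC: 189.18 - 2.14x = 10.57 + 2.13x → x* = 41.8290.

x* = 41.83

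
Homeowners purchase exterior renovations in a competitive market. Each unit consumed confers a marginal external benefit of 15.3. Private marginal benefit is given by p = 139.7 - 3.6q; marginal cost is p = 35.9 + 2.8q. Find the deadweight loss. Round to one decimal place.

Market equilibrium (private): 35.9 + 2.8q = 139.7 - 3.6q → q_m = 16.2188.
Social marginal benefit = demand + MEB = 155.0 - 3.6q.
Set SMB = MC: 155.0 - 3.6q = 35.9 + 2.8q → q* = 18.6094.
The welfare-loss triangle has base |q_m − q*| and height MEB(q_m) (the vertical gap between SMB and MC is zero at q* and MEB at q_m).
DWL = ½ × 2.3906 × 15.3000 = 18.2881.

DWL = 18.3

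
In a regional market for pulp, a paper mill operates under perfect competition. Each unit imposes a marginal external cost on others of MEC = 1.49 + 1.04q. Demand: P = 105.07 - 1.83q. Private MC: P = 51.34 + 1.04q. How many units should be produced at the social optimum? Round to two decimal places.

Social marginal cost = private MC + MEC = 52.83 + 2.08q.
Set SMC = demand: 52.83 + 2.08q = 105.07 - 1.83q → q* = 13.3606.

q* = 13.36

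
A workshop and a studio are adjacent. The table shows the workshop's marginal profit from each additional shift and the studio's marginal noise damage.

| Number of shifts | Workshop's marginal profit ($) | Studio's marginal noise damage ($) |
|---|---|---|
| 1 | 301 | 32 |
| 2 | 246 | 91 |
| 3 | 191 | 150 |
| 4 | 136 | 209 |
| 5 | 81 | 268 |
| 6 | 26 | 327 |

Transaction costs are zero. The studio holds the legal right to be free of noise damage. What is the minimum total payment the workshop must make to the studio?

$273

Efficient level: marginal profit ≥ marginal noise damage through level 3, so k* = 3.
With the studio holding the right, the workshop must at least compensate total damage at k*: 32 + 91 + 150 = 273.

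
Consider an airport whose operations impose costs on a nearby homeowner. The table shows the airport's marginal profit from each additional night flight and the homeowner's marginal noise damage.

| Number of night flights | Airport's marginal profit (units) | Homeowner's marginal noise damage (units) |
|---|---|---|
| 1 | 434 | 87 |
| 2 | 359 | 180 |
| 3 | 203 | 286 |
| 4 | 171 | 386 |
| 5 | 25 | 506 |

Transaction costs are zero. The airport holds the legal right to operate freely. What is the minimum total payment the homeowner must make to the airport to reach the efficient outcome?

Left alone the airport would choose level 5 (marginal profit stays positive).
Efficient level: k* = 2 (marginal profit ≥ marginal noise damage through 2).
The homeowner must at least cover the airport's forgone profit from cutting 5→2: 203 + 171 + 25 = 399.

399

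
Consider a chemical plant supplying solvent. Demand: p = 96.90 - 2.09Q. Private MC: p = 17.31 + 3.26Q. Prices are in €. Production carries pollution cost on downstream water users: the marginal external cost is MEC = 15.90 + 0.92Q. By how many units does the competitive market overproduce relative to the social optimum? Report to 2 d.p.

4.72 units

Market equilibrium (private): 17.31 + 3.26Q = 96.90 - 2.09Q → Q_m = 14.8766.
Social marginal cost = private MC + MEC = 33.21 + 4.18Q.
Set SMC = demand: 33.21 + 4.18Q = 96.90 - 2.09Q → Q* = 10.1579.
Gap = |14.8766 − 10.1579| = 4.7187.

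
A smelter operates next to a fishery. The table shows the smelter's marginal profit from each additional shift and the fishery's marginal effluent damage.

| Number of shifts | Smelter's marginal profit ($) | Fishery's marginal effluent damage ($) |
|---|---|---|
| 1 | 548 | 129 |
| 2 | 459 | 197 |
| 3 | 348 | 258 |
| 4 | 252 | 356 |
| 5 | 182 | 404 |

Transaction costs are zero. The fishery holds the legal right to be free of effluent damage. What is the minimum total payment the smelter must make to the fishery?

$584

Efficient level: marginal profit ≥ marginal effluent damage through level 3, so k* = 3.
With the fishery holding the right, the smelter must at least compensate total damage at k*: 129 + 197 + 258 = 584.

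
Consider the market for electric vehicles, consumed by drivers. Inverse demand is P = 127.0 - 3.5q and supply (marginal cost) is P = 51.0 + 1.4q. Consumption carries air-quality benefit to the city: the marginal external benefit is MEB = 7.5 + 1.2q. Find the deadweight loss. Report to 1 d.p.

Market equilibrium (private): 51.0 + 1.4q = 127.0 - 3.5q → q_m = 15.5102.
Social marginal benefit = demand + MEB = 134.5 - 2.3q.
Set SMB = MC: 134.5 - 2.3q = 51.0 + 1.4q → q* = 22.5676.
The welfare-loss triangle has base |q_m − q*| and height MEB(q_m) (the vertical gap between SMB and MC is zero at q* and MEB at q_m).
DWL = ½ × 7.0574 × 26.1122 = 92.1421.

DWL = 92.1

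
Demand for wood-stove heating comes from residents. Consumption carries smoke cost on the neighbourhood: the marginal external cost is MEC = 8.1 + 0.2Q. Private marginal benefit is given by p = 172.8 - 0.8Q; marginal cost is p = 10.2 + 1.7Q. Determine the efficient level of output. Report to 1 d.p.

Q* = 57.2

Social marginal benefit = demand − MEC = 164.7 - Q.
Set SMB = MC: 164.7 - Q = 10.2 + 1.7Q → Q* = 57.2222.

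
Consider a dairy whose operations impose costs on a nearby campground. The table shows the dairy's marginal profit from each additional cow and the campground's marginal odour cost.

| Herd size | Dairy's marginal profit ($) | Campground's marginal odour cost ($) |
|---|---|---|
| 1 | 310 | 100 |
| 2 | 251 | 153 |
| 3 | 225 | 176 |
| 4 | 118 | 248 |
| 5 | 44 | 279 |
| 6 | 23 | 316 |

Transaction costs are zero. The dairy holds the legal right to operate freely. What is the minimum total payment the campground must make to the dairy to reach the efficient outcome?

Left alone the dairy would choose level 6 (marginal profit stays positive).
Efficient level: k* = 3 (marginal profit ≥ marginal odour cost through 3).
The campground must at least cover the dairy's forgone profit from cutting 6→3: 118 + 44 + 23 = 185.

$185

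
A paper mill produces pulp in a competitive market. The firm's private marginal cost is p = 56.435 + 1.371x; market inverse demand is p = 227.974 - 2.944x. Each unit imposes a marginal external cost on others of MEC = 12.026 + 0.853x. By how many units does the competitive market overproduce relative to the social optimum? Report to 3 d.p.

Market equilibrium (private): 56.435 + 1.371x = 227.974 - 2.944x → x_m = 39.7541.
Social marginal cost = private MC + MEC = 68.461 + 2.224x.
Set SMC = demand: 68.461 + 2.224x = 227.974 - 2.944x → x* = 30.8655.
Gap = |39.7541 − 30.8655| = 8.8886.

8.889 units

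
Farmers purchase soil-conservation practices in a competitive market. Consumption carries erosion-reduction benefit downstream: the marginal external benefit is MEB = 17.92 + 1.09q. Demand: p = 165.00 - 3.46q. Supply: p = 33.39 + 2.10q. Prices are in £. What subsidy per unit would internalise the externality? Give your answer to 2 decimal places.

subsidy = £54.38 per unit

Social marginal benefit = demand + MEB = 182.92 - 2.37q.
Set SMB = MC: 182.92 - 2.37q = 33.39 + 2.10q → q* = 33.4519.
The Pigouvian subsidy equals MEB at q*: 17.92 + 1.09×33.4519 = 54.3826.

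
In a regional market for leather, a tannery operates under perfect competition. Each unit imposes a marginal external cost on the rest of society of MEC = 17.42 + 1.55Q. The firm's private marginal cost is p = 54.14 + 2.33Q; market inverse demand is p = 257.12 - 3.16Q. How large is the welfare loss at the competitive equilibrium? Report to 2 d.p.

DWL = 396.61

Market equilibrium (private): 54.14 + 2.33Q = 257.12 - 3.16Q → Q_m = 36.9727.
Social marginal cost = private MC + MEC = 71.56 + 3.88Q.
Set SMC = demand: 71.56 + 3.88Q = 257.12 - 3.16Q → Q* = 26.3580.
Height of the DWL triangle at Q_m is SMC(Q_m) − demand(Q_m) = MEC(Q_m) = 74.7277.
DWL = ½ × 10.6147 × 74.7277 = 396.6061.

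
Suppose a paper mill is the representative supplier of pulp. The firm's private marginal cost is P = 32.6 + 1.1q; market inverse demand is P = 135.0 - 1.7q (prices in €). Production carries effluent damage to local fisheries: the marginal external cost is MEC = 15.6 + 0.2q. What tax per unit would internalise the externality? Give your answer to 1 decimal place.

Social marginal cost = private MC + MEC = 48.2 + 1.3q.
Set SMC = demand: 48.2 + 1.3q = 135.0 - 1.7q → q* = 28.9333.
The Pigouvian tax equals MEC at q*: 15.6 + 0.2×28.9333 = 21.3867.

tax = €21.4 per unit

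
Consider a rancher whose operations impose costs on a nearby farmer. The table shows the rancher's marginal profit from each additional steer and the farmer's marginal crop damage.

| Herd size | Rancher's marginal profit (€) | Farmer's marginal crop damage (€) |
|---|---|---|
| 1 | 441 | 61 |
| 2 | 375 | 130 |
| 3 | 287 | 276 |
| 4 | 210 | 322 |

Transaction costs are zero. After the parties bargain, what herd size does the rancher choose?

3

Bargaining reaches the level where marginal profit last exceeds marginal crop damage.
That holds through level 3 (287 ≥ 276) but not at 4 (210 < 322).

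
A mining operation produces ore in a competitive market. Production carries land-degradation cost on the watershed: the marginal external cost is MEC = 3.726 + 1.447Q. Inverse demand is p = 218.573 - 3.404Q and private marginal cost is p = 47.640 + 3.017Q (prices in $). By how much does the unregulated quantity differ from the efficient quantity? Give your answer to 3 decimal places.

5.369 units

Market equilibrium (private): 47.640 + 3.017Q = 218.573 - 3.404Q → Q_m = 26.6209.
Social marginal cost = private MC + MEC = 51.366 + 4.464Q.
Set SMC = demand: 51.366 + 4.464Q = 218.573 - 3.404Q → Q* = 21.2515.
Gap = |26.6209 − 21.2515| = 5.3694.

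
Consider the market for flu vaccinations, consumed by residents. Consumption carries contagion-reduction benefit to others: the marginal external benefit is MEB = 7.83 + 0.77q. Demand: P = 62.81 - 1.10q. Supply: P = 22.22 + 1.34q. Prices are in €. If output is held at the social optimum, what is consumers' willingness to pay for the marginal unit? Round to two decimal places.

P = €30.92

Social marginal benefit = demand + MEB = 70.64 - 0.33q.
Set SMB = MC: 70.64 - 0.33q = 22.22 + 1.34q → q* = 28.9940.
Consumer price on the demand curve at q*: 62.81 − 1.10×28.9940 = 30.9166.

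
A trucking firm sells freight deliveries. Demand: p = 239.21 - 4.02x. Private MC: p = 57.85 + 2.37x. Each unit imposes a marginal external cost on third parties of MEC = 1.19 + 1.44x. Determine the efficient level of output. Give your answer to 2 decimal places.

x* = 23.01

Social marginal cost = private MC + MEC = 59.04 + 3.81x.
Set SMC = demand: 59.04 + 3.81x = 239.21 - 4.02x → x* = 23.0102.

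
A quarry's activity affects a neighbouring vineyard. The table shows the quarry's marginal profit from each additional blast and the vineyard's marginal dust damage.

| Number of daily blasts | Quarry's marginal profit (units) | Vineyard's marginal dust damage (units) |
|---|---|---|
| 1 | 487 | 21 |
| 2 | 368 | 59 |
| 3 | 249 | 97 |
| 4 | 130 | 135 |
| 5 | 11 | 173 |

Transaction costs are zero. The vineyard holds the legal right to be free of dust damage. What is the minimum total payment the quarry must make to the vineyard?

177

Efficient level: marginal profit ≥ marginal dust damage through level 3, so k* = 3.
With the vineyard holding the right, the quarry must at least compensate total damage at k*: 21 + 59 + 97 = 177.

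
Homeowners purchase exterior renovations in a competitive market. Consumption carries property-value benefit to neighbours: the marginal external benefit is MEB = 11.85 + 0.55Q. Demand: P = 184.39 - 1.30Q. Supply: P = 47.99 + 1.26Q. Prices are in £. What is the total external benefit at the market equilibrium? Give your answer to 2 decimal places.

Market equilibrium (private): 47.99 + 1.26Q = 184.39 - 1.30Q → Q_m = 53.2813.
Total external benefit = ∫₀^{Q_m} (11.85 + 0.55Q) dQ = 11.85×53.2813 + ½×0.55×53.2813² = 1412.0801.

£1412.08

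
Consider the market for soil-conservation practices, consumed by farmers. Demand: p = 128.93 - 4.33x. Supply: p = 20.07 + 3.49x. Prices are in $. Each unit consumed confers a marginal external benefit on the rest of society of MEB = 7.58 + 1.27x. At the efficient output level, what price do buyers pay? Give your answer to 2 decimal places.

P = $51.96

Social marginal benefit = demand + MEB = 136.51 - 3.06x.
Set SMB = MC: 136.51 - 3.06x = 20.07 + 3.49x → x* = 17.7771.
Consumer price on the demand curve at x*: 128.93 − 4.33×17.7771 = 51.9552.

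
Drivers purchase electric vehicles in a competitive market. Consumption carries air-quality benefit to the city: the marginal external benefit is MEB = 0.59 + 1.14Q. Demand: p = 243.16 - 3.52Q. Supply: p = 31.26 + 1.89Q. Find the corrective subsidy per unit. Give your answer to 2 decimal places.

subsidy = 57.32 per unit

Social marginal benefit = demand + MEB = 243.75 - 2.38Q.
Set SMB = MC: 243.75 - 2.38Q = 31.26 + 1.89Q → Q* = 49.7635.
The Pigouvian subsidy equals MEB at Q*: 0.59 + 1.14×49.7635 = 57.3204.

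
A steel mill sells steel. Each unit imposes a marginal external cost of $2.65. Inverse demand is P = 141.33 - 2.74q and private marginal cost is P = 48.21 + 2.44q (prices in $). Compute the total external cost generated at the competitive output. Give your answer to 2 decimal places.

Market equilibrium (private): 48.21 + 2.44q = 141.33 - 2.74q → q_m = 17.9768.
Total external cost = MEC × q_m = 2.65 × 17.9768 = 47.6385.

$47.64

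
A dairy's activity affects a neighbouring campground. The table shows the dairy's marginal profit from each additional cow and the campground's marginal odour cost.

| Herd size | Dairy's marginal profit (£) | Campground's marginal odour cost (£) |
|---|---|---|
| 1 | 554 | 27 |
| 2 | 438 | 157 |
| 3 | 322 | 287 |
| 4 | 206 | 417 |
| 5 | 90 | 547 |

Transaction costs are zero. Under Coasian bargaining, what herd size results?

3

Bargaining reaches the level where marginal profit last exceeds marginal odour cost.
That holds through level 3 (322 ≥ 287) but not at 4 (206 < 417).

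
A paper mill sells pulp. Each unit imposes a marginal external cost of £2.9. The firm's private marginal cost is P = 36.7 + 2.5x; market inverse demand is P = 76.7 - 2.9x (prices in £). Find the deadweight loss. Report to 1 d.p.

DWL = £0.8

Market equilibrium (private): 36.7 + 2.5x = 76.7 - 2.9x → x_m = 7.4074.
Social marginal cost = private MC + MEC = 39.6 + 2.5x.
Set SMC = demand: 39.6 + 2.5x = 76.7 - 2.9x → x* = 6.8704.
The loss is the area between SMC and demand from x* to x_m; with linear curves that's a triangle of height MEC(x_m).
DWL = ½ × 0.5370 × 2.9000 = 0.7787.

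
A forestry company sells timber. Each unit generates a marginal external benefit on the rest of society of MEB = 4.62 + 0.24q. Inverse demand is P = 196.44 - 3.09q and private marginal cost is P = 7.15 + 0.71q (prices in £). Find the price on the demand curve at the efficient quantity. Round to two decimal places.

Social marginal cost = private MC − MEB = 2.53 + 0.47q.
Set SMC = demand: 2.53 + 0.47q = 196.44 - 3.09q → q* = 54.4691.
Consumer price on the demand curve at q*: 196.44 − 3.09×54.4691 = 28.1305.

P = £28.13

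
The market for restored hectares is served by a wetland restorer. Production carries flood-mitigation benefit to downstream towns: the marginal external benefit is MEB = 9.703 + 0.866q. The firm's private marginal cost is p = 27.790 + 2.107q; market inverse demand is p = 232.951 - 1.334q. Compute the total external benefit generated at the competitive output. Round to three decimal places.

2117.764

Market equilibrium (private): 27.790 + 2.107q = 232.951 - 1.334q → q_m = 59.6225.
Total external benefit = ∫₀^{q_m} (9.703 + 0.866q) dq = 9.703×59.6225 + ½×0.866×59.6225² = 2117.7639.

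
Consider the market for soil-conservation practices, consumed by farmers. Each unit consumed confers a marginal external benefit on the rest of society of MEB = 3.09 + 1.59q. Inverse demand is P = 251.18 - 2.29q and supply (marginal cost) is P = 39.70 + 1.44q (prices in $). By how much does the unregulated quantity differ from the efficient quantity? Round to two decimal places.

Market equilibrium (private): 39.70 + 1.44q = 251.18 - 2.29q → q_m = 56.6971.
Social marginal benefit = demand + MEB = 254.27 - 0.70q.
Set SMB = MC: 254.27 - 0.70q = 39.70 + 1.44q → q* = 100.2664.
Gap = |56.6971 − 100.2664| = 43.5693.

43.57 units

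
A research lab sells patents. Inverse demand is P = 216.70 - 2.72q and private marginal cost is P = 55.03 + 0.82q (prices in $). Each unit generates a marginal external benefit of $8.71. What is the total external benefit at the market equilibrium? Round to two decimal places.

Market equilibrium (private): 55.03 + 0.82q = 216.70 - 2.72q → q_m = 45.6695.
Total external benefit = MEB × q_m = 8.71 × 45.6695 = 397.7813.

$397.78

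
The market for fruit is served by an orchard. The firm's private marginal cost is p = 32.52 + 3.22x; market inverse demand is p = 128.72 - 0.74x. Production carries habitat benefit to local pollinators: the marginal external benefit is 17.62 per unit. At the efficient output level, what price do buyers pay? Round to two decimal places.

Social marginal cost = private MC − MEB = 14.90 + 3.22x.
Set SMC = demand: 14.90 + 3.22x = 128.72 - 0.74x → x* = 28.7424.
Consumer price on the demand curve at x*: 128.72 − 0.74×28.7424 = 107.4506.

P = 107.45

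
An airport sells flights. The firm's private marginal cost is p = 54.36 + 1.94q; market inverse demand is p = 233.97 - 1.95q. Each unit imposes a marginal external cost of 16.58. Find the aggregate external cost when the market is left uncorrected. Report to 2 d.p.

Market equilibrium (private): 54.36 + 1.94q = 233.97 - 1.95q → q_m = 46.1722.
Total external cost = MEC × q_m = 16.58 × 46.1722 = 765.5351.

765.54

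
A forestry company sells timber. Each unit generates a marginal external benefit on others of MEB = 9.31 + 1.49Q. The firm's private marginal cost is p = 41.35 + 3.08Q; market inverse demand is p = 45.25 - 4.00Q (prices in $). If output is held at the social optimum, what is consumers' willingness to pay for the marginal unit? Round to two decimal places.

Social marginal cost = private MC − MEB = 32.04 + 1.59Q.
Set SMC = demand: 32.04 + 1.59Q = 45.25 - 4.00Q → Q* = 2.3631.
Consumer price on the demand curve at Q*: 45.25 − 4.00×2.3631 = 35.7976.

P = $35.80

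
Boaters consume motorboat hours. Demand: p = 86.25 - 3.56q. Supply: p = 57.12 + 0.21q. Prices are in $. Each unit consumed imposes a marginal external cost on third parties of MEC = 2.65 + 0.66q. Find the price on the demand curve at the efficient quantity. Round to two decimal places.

Social marginal benefit = demand − MEC = 83.60 - 4.22q.
Set SMB = MC: 83.60 - 4.22q = 57.12 + 0.21q → q* = 5.9774.
Consumer price on the demand curve at q*: 86.25 − 3.56×5.9774 = 64.9705.

P = $64.97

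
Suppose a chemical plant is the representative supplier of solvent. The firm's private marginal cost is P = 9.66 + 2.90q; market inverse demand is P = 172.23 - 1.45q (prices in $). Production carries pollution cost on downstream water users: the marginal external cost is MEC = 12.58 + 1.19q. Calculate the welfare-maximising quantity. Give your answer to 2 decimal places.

q* = 27.07

Social marginal cost = private MC + MEC = 22.24 + 4.09q.
Set SMC = demand: 22.24 + 4.09q = 172.23 - 1.45q → q* = 27.0740.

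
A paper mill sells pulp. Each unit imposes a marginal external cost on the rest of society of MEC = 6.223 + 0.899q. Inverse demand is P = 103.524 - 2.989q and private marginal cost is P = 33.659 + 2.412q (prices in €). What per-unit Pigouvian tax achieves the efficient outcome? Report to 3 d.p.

Social marginal cost = private MC + MEC = 39.882 + 3.311q.
Set SMC = demand: 39.882 + 3.311q = 103.524 - 2.989q → q* = 10.1019.
The Pigouvian tax equals MEC at q*: 6.223 + 0.899×10.1019 = 15.3046.

tax = €15.305 per unit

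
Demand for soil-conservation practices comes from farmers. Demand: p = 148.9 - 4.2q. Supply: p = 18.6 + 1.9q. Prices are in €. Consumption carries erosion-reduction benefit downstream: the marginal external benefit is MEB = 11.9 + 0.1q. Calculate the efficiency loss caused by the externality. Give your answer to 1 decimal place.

DWL = €16.4

Market equilibrium (private): 18.6 + 1.9q = 148.9 - 4.2q → q_m = 21.3607.
Social marginal benefit = demand + MEB = 160.8 - 4.1q.
Set SMB = MC: 160.8 - 4.1q = 18.6 + 1.9q → q* = 23.7000.
The welfare-loss triangle has base |q_m − q*| and height MEB(q_m) (the vertical gap between SMB and MC is zero at q* and MEB at q_m).
DWL = ½ × 2.3393 × 14.0361 = 16.4173.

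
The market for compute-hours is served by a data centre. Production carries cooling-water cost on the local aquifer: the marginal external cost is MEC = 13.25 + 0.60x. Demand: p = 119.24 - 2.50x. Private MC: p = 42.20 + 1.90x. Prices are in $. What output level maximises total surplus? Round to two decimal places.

x* = 12.76

Social marginal cost = private MC + MEC = 55.45 + 2.50x.
Set SMC = demand: 55.45 + 2.50x = 119.24 - 2.50x → x* = 12.7580.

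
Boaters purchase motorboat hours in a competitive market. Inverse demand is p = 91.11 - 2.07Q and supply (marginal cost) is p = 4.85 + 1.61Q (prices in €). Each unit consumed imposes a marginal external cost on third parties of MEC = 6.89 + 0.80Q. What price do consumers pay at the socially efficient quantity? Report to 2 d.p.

Social marginal benefit = demand − MEC = 84.22 - 2.87Q.
Set SMB = MC: 84.22 - 2.87Q = 4.85 + 1.61Q → Q* = 17.7165.
Consumer price on the demand curve at Q*: 91.11 − 2.07×17.7165 = 54.4368.

P = €54.44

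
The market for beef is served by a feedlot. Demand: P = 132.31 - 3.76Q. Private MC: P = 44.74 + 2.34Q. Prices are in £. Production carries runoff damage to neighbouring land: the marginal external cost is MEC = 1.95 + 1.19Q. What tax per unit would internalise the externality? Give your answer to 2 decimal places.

Social marginal cost = private MC + MEC = 46.69 + 3.53Q.
Set SMC = demand: 46.69 + 3.53Q = 132.31 - 3.76Q → Q* = 11.7449.
The Pigouvian tax equals MEC at Q*: 1.95 + 1.19×11.7449 = 15.9264.

tax = £15.93 per unit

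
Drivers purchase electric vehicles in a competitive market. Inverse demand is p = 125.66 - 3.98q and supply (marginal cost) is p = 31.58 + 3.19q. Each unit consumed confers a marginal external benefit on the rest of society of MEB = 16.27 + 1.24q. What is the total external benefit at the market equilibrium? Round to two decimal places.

Market equilibrium (private): 31.58 + 3.19q = 125.66 - 3.98q → q_m = 13.1213.
Total external benefit = ∫₀^{q_m} (16.27 + 1.24q) dq = 16.27×13.1213 + ½×1.24×13.1213² = 320.2280.

320.23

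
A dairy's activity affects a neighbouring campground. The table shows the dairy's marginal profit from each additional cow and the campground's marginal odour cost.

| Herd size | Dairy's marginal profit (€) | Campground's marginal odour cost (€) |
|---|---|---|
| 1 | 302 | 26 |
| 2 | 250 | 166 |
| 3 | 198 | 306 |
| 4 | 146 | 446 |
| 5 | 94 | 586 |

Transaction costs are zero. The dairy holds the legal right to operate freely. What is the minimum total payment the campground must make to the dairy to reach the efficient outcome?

€438

Left alone the dairy would choose level 5 (marginal profit stays positive).
Efficient level: k* = 2 (marginal profit ≥ marginal odour cost through 2).
The campground must at least cover the dairy's forgone profit from cutting 5→2: 198 + 146 + 94 = 438.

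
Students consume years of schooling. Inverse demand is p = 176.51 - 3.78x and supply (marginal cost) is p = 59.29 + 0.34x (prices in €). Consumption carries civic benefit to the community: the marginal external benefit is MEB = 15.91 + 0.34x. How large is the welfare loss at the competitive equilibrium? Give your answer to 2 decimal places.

DWL = €86.58

Market equilibrium (private): 59.29 + 0.34x = 176.51 - 3.78x → x_m = 28.4515.
Social marginal benefit = demand + MEB = 192.42 - 3.44x.
Set SMB = MC: 192.42 - 3.44x = 59.29 + 0.34x → x* = 35.2196.
Between x* and x_m the wedge SMB − MC runs linearly from 0 to MEB(x_m), so the loss is a triangle.
DWL = ½ × 6.7681 × 25.5835 = 86.5758.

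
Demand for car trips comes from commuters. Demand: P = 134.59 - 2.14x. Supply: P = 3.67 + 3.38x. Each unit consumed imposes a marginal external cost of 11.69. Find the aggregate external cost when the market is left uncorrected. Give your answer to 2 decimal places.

277.26

Market equilibrium (private): 3.67 + 3.38x = 134.59 - 2.14x → x_m = 23.7174.
Total external cost = MEC × x_m = 11.69 × 23.7174 = 277.2564.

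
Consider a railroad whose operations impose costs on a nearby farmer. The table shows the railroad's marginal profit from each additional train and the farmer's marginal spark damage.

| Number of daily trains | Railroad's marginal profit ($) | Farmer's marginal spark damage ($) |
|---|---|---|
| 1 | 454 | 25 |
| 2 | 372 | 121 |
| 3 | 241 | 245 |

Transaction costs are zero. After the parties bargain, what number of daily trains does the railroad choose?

2

Bargaining reaches the level where marginal profit last exceeds marginal spark damage.
That holds through level 2 (372 ≥ 121) but not at 3 (241 < 245).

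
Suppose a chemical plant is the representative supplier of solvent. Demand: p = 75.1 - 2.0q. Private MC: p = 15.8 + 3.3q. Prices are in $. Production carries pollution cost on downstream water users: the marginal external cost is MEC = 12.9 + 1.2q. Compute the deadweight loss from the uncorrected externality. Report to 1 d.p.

Market equilibrium (private): 15.8 + 3.3q = 75.1 - 2.0q → q_m = 11.1887.
Social marginal cost = private MC + MEC = 28.7 + 4.5q.
Set SMC = demand: 28.7 + 4.5q = 75.1 - 2.0q → q* = 7.1385.
The welfare-loss triangle has base |q_m − q*| and height MEC(q_m) (the vertical gap between SMC and demand is zero at q* and MEC at q_m).
DWL = ½ × 4.0502 × 26.3264 = 53.3136.

DWL = $53.3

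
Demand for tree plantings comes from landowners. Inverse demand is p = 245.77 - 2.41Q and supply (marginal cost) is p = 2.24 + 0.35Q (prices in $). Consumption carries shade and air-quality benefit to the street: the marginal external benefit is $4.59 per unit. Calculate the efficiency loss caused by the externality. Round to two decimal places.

DWL = $3.82

Market equilibrium (private): 2.24 + 0.35Q = 245.77 - 2.41Q → Q_m = 88.2355.
Social marginal benefit = demand + MEB = 250.36 - 2.41Q.
Set SMB = MC: 250.36 - 2.41Q = 2.24 + 0.35Q → Q* = 89.8986.
The welfare-loss triangle has base |Q_m − Q*| and height MEB(Q_m) (the vertical gap between SMB and MC is zero at Q* and MEB at Q_m).
DWL = ½ × 1.6631 × 4.5900 = 3.8168.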